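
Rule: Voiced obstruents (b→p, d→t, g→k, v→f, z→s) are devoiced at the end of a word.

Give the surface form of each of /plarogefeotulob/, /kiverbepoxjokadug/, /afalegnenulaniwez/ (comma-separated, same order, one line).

/plarogefeotulob/: /b/ is a voiced obstruent in word-final position, so it devoices to [p]. → [plarogefeotulop].
/kiverbepoxjokadug/: /g/ is a voiced obstruent in word-final position, so it devoices to [k]. → [kiverbepoxjokaduk].
/afalegnenulaniwez/: /z/ is a voiced obstruent in word-final position, so it devoices to [s]. → [afalegnenulaniwes].

plarogefeotulop, kiverbepoxjokaduk, afalegnenulaniwes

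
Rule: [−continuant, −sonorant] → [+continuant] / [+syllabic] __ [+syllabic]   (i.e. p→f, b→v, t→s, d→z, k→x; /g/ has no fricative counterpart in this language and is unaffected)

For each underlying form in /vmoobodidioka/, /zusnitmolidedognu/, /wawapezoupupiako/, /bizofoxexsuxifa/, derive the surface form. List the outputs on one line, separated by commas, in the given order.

/vmoobodidioka/: /b/ is a stop between vowels /o/ and /o/, so it spirantizes to the fricative [v]. /d/ is a stop between vowels /o/ and /i/, so it spirantizes to the fricative [z]. /d/ is a stop between vowels /i/ and /i/, so it spirantizes to the fricative [z]. /k/ is a stop between vowels /o/ and /a/, so it spirantizes to the fricative [x]. → [vmoovozizioxa].
/zusnitmolidedognu/: /d/ is a stop between vowels /i/ and /e/, so it spirantizes to the fricative [z]. /d/ is a stop between vowels /e/ and /o/, so it spirantizes to the fricative [z]. → [zusnitmolizezognu].
/wawapezoupupiako/: /p/ is a stop between vowels /a/ and /e/, so it spirantizes to the fricative [f]. /p/ is a stop between vowels /u/ and /u/, so it spirantizes to the fricative [f]. /p/ is a stop between vowels /u/ and /i/, so it spirantizes to the fricative [f]. /k/ is a stop between vowels /a/ and /o/, so it spirantizes to the fricative [x]. → [wawafezoufufiaxo].
/bizofoxexsuxifa/: the rule's environment is not met; surfaces unchanged as [bizofoxexsuxifa].

vmoovozizioxa, zusnitmolizezognu, wawafezoufufiaxo, bizofoxexsuxifa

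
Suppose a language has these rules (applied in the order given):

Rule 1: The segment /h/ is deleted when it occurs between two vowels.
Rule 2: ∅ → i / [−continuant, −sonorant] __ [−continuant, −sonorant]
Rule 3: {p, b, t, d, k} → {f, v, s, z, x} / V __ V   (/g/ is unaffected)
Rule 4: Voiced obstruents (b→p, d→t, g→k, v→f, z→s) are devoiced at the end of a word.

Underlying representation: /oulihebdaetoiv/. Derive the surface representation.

Rule 1 (intervocalic h-deletion): /h/ occurs between vowels /i/ and /e/, so it deletes. /oulihebdaetoiv/ → ouliebdaetoiv.
Rule 2 (stop-cluster i-epenthesis): /b/ and /d/ form a stop–stop cluster, so [i] is inserted between them. /ouliebdaetoiv/ → ouliebidaetoiv.
Rule 3 (intervocalic spirantization): /b/ is a stop between vowels /e/ and /i/, so it spirantizes to the fricative [v]. /d/ is a stop between vowels /i/ and /a/, so it spirantizes to the fricative [z]. /t/ is a stop between vowels /e/ and /o/, so it spirantizes to the fricative [s]. /ouliebidaetoiv/ → oulievizaesoiv.
Rule 4 (final devoicing): /v/ is a voiced obstruent in word-final position, so it devoices to [f]. /oulievizaesoiv/ → oulievizaesoif.

oulievizaesoif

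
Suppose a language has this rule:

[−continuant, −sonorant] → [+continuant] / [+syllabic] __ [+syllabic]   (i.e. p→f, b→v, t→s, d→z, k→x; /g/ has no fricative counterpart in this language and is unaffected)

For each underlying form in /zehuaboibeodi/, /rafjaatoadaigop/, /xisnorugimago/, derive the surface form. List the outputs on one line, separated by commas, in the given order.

zehuavoiveozi, rafjaasoazaigop, xisnorugimago

/zehuaboibeodi/: /b/ is a stop between vowels /a/ and /o/, so it spirantizes to the fricative [v]. /b/ is a stop between vowels /i/ and /e/, so it spirantizes to the fricative [v]. /d/ is a stop between vowels /o/ and /i/, so it spirantizes to the fricative [z]. → [zehuavoiveozi].
/rafjaatoadaigop/: /t/ is a stop between vowels /a/ and /o/, so it spirantizes to the fricative [s]. /d/ is a stop between vowels /a/ and /a/, so it spirantizes to the fricative [z]. → [rafjaasoazaigop].
/xisnorugimago/: the rule's environment is not met; surfaces unchanged as [xisnorugimago].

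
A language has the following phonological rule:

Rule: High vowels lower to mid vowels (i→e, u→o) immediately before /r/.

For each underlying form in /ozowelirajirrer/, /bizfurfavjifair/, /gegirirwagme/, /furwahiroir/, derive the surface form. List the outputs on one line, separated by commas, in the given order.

ozowelerajerrer, bizforfavjifaer, gegererwagme, forwaheroer

/ozowelirajirrer/: /i/ is a high vowel immediately before /r/, so it lowers to [e]. /i/ is a high vowel immediately before /r/, so it lowers to [e]. → [ozowelerajerrer].
/bizfurfavjifair/: /u/ is a high vowel immediately before /r/, so it lowers to [o]. /i/ is a high vowel immediately before /r/, so it lowers to [e]. → [bizforfavjifaer].
/gegirirwagme/: /i/ is a high vowel immediately before /r/, so it lowers to [e]. /i/ is a high vowel immediately before /r/, so it lowers to [e]. → [gegererwagme].
/furwahiroir/: /u/ is a high vowel immediately before /r/, so it lowers to [o]. /i/ is a high vowel immediately before /r/, so it lowers to [e]. /i/ is a high vowel immediately before /r/, so it lowers to [e]. → [forwaheroer].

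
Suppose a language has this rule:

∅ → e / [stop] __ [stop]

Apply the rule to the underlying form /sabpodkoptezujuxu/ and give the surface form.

sabepodekopetezujuxu

/b/ and /p/ form a stop–stop cluster, so [e] is inserted between them.
/d/ and /k/ form a stop–stop cluster, so [e] is inserted between them.
/p/ and /t/ form a stop–stop cluster, so [e] is inserted between them.
Surface form: [sabepodekopetezujuxu].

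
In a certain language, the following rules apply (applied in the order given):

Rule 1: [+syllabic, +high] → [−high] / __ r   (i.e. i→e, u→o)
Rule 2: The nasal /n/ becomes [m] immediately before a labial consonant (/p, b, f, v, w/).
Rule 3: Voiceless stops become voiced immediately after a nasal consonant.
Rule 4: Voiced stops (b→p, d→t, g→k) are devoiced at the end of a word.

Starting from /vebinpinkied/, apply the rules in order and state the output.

vebimbingiet

Rule 1 (pre-rhotic lowering): no segment meets the environment; /vebinpinkied/ is unchanged.
Rule 2 (nasal place assimilation): /n/ precedes the labial consonant /p/, so it assimilates in place to [m]. /vebinpinkied/ → vebimpinkied.
Rule 3 (post-nasal voicing): /p/ is a voiceless stop immediately after the nasal /m/, so it voices to [b]. /k/ is a voiceless stop immediately after the nasal /n/, so it voices to [g]. /vebimpinkied/ → vebimbingied.
Rule 4 (final devoicing): /d/ is a voiced stop in word-final position, so it devoices to [t]. /vebimbingied/ → vebimbingiet.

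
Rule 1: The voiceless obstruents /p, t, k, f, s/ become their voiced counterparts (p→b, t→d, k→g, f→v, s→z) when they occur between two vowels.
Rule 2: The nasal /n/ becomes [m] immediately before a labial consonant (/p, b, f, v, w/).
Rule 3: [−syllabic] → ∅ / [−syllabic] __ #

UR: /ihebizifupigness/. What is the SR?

Rule 1 (intervocalic voicing): /f/ is a voiceless obstruent between vowels /i/ and /u/, so it voices to [v]. /p/ is a voiceless obstruent between vowels /u/ and /i/, so it voices to [b]. /ihebizifupigness/ → ihebizivubigness.
Rule 2 (nasal place assimilation): no segment meets the environment; /ihebizivubigness/ is unchanged.
Rule 3 (final cluster simplification): /s/ is the second consonant of a word-final cluster /ss/, so it deletes. /ihebizivubigness/ → ihebizivubignes.

ihebizivubignes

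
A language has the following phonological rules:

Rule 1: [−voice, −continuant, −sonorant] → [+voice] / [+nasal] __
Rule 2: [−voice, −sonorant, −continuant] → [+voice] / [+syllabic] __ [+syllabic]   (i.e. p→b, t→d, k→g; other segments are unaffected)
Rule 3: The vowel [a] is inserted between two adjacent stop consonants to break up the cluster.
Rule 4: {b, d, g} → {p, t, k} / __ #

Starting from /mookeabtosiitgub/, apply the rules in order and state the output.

moogeabatosiitagup

Rule 1 (post-nasal voicing): no segment meets the environment; /mookeabtosiitgub/ is unchanged.
Rule 2 (intervocalic voicing): /k/ is a voiceless stop between vowels /o/ and /e/, so it voices to [g]. /mookeabtosiitgub/ → moogeabtosiitgub.
Rule 3 (stop-cluster a-epenthesis): /b/ and /t/ form a stop–stop cluster, so [a] is inserted between them. /t/ and /g/ form a stop–stop cluster, so [a] is inserted between them. /moogeabtosiitgub/ → moogeabatosiitagub.
Rule 4 (final devoicing): /b/ is a voiced stop in word-final position, so it devoices to [p]. /moogeabatosiitagub/ → moogeabatosiitagup.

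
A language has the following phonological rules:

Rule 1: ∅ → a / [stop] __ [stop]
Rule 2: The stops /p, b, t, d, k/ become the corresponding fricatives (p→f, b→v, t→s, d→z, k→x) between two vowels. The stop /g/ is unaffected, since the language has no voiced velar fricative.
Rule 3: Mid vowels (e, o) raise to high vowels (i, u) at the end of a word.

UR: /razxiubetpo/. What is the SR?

Rule 1 (stop-cluster a-epenthesis): /t/ and /p/ form a stop–stop cluster, so [a] is inserted between them. /razxiubetpo/ → razxiubetapo.
Rule 2 (intervocalic spirantization): /b/ is a stop between vowels /u/ and /e/, so it spirantizes to the fricative [v]. /t/ is a stop between vowels /e/ and /a/, so it spirantizes to the fricative [s]. /p/ is a stop between vowels /a/ and /o/, so it spirantizes to the fricative [f]. /razxiubetapo/ → razxiuvesafo.
Rule 3 (final vowel raising): /o/ is a mid vowel in word-final position, so it raises to [u]. /razxiuvesafo/ → razxiuvesafu.

razxiuvesafu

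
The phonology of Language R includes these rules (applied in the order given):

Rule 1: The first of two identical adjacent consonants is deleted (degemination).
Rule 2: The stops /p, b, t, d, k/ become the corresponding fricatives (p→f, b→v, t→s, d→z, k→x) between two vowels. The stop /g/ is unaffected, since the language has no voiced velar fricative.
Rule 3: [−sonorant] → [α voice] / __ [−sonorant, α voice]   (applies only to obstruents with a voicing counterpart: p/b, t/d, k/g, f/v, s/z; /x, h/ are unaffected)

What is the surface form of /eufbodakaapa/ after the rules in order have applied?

euvbozaxaafa

Rule 1 (degemination): no segment meets the environment; /eufbodakaapa/ is unchanged.
Rule 2 (intervocalic spirantization): /d/ is a stop between vowels /o/ and /a/, so it spirantizes to the fricative [z]. /k/ is a stop between vowels /a/ and /a/, so it spirantizes to the fricative [x]. /p/ is a stop between vowels /a/ and /a/, so it spirantizes to the fricative [f]. /eufbodakaapa/ → eufbozaxaafa.
Rule 3 (regressive voicing assimilation): /f/ precedes the voiced obstruent /b/, so it voices to [v] by assimilation. /eufbozaxaafa/ → euvbozaxaafa.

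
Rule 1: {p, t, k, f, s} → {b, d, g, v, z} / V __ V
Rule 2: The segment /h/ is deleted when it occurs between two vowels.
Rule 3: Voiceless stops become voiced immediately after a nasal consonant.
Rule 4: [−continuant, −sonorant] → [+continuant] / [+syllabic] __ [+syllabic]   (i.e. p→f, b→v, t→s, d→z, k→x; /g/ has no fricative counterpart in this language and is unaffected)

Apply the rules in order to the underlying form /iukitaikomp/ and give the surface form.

iugizaigomb

Rule 1 (intervocalic voicing): /k/ is a voiceless obstruent between vowels /u/ and /i/, so it voices to [g]. /t/ is a voiceless obstruent between vowels /i/ and /a/, so it voices to [d]. /k/ is a voiceless obstruent between vowels /i/ and /o/, so it voices to [g]. /iukitaikomp/ → iugidaigomp.
Rule 2 (intervocalic h-deletion): no segment meets the environment; /iugidaigomp/ is unchanged.
Rule 3 (post-nasal voicing): /p/ is a voiceless stop immediately after the nasal /m/, so it voices to [b]. /iugidaigomp/ → iugidaigomb.
Rule 4 (intervocalic spirantization): /d/ is a stop between vowels /i/ and /a/, so it spirantizes to the fricative [z]. /iugidaigomb/ → iugizaigomb.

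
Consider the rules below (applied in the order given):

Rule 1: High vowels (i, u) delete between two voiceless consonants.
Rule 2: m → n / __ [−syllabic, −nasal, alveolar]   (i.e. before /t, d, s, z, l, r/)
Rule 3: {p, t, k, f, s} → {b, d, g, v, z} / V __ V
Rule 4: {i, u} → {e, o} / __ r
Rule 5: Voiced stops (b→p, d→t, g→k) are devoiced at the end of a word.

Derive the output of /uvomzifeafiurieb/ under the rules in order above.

uvonziveavioriep

Rule 1 (high vowel syncope): no segment meets the environment; /uvomzifeafiurieb/ is unchanged.
Rule 2 (nasal place assimilation): /m/ precedes the alveolar consonant /z/, so it assimilates in place to [n]. /uvomzifeafiurieb/ → uvonzifeafiurieb.
Rule 3 (intervocalic voicing): /f/ is a voiceless obstruent between vowels /i/ and /e/, so it voices to [v]. /f/ is a voiceless obstruent between vowels /a/ and /i/, so it voices to [v]. /uvonzifeafiurieb/ → uvonziveaviurieb.
Rule 4 (pre-rhotic lowering): /u/ is a high vowel immediately before /r/, so it lowers to [o]. /uvonziveaviurieb/ → uvonziveaviorieb.
Rule 5 (final devoicing): /b/ is a voiced stop in word-final position, so it devoices to [p]. /uvonziveaviorieb/ → uvonziveavioriep.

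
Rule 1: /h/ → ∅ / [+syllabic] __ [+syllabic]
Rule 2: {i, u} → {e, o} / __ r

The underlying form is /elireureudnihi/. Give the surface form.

Rule 1 (intervocalic h-deletion): /h/ occurs between vowels /i/ and /i/, so it deletes. /elireureudnihi/ → elireureudnii.
Rule 2 (pre-rhotic lowering): /i/ is a high vowel immediately before /r/, so it lowers to [e]. /u/ is a high vowel immediately before /r/, so it lowers to [o]. /elireureudnii/ → elereoreudnii.

elereoreudnii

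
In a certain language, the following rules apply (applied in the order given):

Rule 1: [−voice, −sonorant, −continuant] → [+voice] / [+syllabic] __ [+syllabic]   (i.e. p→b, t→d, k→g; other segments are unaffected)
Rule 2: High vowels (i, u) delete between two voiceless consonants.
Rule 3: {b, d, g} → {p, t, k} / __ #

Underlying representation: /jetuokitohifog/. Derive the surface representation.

Rule 1 (intervocalic voicing): /t/ is a voiceless stop between vowels /e/ and /u/, so it voices to [d]. /k/ is a voiceless stop between vowels /o/ and /i/, so it voices to [g]. /t/ is a voiceless stop between vowels /i/ and /o/, so it voices to [d]. /jetuokitohifog/ → jeduogidohifog.
Rule 2 (high vowel syncope): /i/ is a high vowel flanked by voiceless consonants /h/ and /f/, so it deletes. /jeduogidohifog/ → jeduogidohfog.
Rule 3 (final devoicing): /g/ is a voiced stop in word-final position, so it devoices to [k]. /jeduogidohfog/ → jeduogidohfok.

jeduogidohfok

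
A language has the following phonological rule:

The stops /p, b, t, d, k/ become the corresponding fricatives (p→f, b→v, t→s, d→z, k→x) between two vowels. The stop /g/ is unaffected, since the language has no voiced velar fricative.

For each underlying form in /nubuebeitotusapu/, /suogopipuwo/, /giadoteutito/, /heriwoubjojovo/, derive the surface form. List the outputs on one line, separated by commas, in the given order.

/nubuebeitotusapu/: /b/ is a stop between vowels /u/ and /u/, so it spirantizes to the fricative [v]. /b/ is a stop between vowels /e/ and /e/, so it spirantizes to the fricative [v]. /t/ is a stop between vowels /i/ and /o/, so it spirantizes to the fricative [s]. /t/ is a stop between vowels /o/ and /u/, so it spirantizes to the fricative [s]. /p/ is a stop between vowels /a/ and /u/, so it spirantizes to the fricative [f]. → [nuvueveisosusafu].
/suogopipuwo/: /p/ is a stop between vowels /o/ and /i/, so it spirantizes to the fricative [f]. /p/ is a stop between vowels /i/ and /u/, so it spirantizes to the fricative [f]. → [suogofifuwo].
/giadoteutito/: /d/ is a stop between vowels /a/ and /o/, so it spirantizes to the fricative [z]. /t/ is a stop between vowels /o/ and /e/, so it spirantizes to the fricative [s]. /t/ is a stop between vowels /u/ and /i/, so it spirantizes to the fricative [s]. /t/ is a stop between vowels /i/ and /o/, so it spirantizes to the fricative [s]. → [giazoseusiso].
/heriwoubjojovo/: the rule's environment is not met; surfaces unchanged as [heriwoubjojovo].

nuvueveisosusafu, suogofifuwo, giazoseusiso, heriwoubjojovo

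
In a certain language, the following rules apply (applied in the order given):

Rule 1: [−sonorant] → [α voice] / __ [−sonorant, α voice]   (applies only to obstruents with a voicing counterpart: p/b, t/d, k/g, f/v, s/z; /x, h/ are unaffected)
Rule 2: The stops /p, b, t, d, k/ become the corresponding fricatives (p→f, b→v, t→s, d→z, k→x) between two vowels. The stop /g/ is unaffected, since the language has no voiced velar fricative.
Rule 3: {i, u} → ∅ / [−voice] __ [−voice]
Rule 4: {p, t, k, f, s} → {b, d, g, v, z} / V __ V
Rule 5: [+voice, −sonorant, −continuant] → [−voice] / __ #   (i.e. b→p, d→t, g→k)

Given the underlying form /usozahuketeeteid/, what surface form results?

uzozahxezeezeit

Rule 1 (regressive voicing assimilation): no segment meets the environment; /usozahuketeeteid/ is unchanged.
Rule 2 (intervocalic spirantization): /k/ is a stop between vowels /u/ and /e/, so it spirantizes to the fricative [x]. /t/ is a stop between vowels /e/ and /e/, so it spirantizes to the fricative [s]. /t/ is a stop between vowels /e/ and /e/, so it spirantizes to the fricative [s]. /usozahuketeeteid/ → usozahuxeseeseid.
Rule 3 (high vowel syncope): /u/ is a high vowel flanked by voiceless consonants /h/ and /x/, so it deletes. /usozahuxeseeseid/ → usozahxeseeseid.
Rule 4 (intervocalic voicing): /s/ is a voiceless obstruent between vowels /u/ and /o/, so it voices to [z]. /s/ is a voiceless obstruent between vowels /e/ and /e/, so it voices to [z]. /s/ is a voiceless obstruent between vowels /e/ and /e/, so it voices to [z]. /usozahxeseeseid/ → uzozahxezeezeid.
Rule 5 (final devoicing): /d/ is a voiced stop in word-final position, so it devoices to [t]. /uzozahxezeezeid/ → uzozahxezeezeit.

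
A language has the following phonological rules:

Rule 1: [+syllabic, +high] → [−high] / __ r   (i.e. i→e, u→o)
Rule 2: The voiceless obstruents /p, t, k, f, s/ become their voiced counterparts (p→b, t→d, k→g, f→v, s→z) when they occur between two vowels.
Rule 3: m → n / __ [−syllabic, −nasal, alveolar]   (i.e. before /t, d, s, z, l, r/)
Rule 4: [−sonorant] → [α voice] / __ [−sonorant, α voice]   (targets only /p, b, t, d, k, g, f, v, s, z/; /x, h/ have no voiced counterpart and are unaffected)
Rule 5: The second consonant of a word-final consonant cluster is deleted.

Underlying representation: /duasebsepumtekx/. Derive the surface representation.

Rule 1 (pre-rhotic lowering): no segment meets the environment; /duasebsepumtekx/ is unchanged.
Rule 2 (intervocalic voicing): /s/ is a voiceless obstruent between vowels /a/ and /e/, so it voices to [z]. /p/ is a voiceless obstruent between vowels /e/ and /u/, so it voices to [b]. /duasebsepumtekx/ → duazebsebumtekx.
Rule 3 (nasal place assimilation): /m/ precedes the alveolar consonant /t/, so it assimilates in place to [n]. /duazebsebumtekx/ → duazebsebuntekx.
Rule 4 (regressive voicing assimilation): /b/ precedes the voiceless obstruent /s/, so it devoices to [p] by assimilation. /duazebsebuntekx/ → duazepsebuntekx.
Rule 5 (final cluster simplification): /x/ is the second consonant of a word-final cluster /kx/, so it deletes. /duazepsebuntekx/ → duazepsebuntek.

duazepsebuntek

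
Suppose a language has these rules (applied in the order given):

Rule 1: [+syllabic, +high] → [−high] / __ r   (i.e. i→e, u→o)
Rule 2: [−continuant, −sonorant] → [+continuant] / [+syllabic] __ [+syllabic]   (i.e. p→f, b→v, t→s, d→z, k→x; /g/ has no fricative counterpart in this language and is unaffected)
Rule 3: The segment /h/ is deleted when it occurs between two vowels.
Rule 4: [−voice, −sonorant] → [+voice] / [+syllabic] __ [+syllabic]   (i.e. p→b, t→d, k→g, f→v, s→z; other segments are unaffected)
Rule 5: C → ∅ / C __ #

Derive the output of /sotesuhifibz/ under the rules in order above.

sozezuivib

Rule 1 (pre-rhotic lowering): no segment meets the environment; /sotesuhifibz/ is unchanged.
Rule 2 (intervocalic spirantization): /t/ is a stop between vowels /o/ and /e/, so it spirantizes to the fricative [s]. /sotesuhifibz/ → sosesuhifibz.
Rule 3 (intervocalic h-deletion): /h/ occurs between vowels /u/ and /i/, so it deletes. /sosesuhifibz/ → sosesuifibz.
Rule 4 (intervocalic voicing): /s/ is a voiceless obstruent between vowels /o/ and /e/, so it voices to [z]. /s/ is a voiceless obstruent between vowels /e/ and /u/, so it voices to [z]. /f/ is a voiceless obstruent between vowels /i/ and /i/, so it voices to [v]. /sosesuifibz/ → sozezuivibz.
Rule 5 (final cluster simplification): /z/ is the second consonant of a word-final cluster /bz/, so it deletes. /sozezuivibz/ → sozezuivib.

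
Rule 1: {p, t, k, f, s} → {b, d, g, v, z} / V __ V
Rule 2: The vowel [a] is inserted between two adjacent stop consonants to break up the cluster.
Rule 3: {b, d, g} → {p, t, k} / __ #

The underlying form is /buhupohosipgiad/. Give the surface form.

buhubohozipagiat

Rule 1 (intervocalic voicing): /p/ is a voiceless obstruent between vowels /u/ and /o/, so it voices to [b]. /s/ is a voiceless obstruent between vowels /o/ and /i/, so it voices to [z]. /buhupohosipgiad/ → buhubohozipgiad.
Rule 2 (stop-cluster a-epenthesis): /p/ and /g/ form a stop–stop cluster, so [a] is inserted between them. /buhubohozipgiad/ → buhubohozipagiad.
Rule 3 (final devoicing): /d/ is a voiced stop in word-final position, so it devoices to [t]. /buhubohozipagiad/ → buhubohozipagiat.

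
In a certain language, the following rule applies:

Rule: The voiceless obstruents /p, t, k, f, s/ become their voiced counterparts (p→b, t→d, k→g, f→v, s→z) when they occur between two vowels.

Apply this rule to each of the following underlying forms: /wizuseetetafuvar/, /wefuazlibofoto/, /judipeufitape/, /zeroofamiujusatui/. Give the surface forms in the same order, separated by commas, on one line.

/wizuseetetafuvar/: /s/ is a voiceless obstruent between vowels /u/ and /e/, so it voices to [z]. /t/ is a voiceless obstruent between vowels /e/ and /e/, so it voices to [d]. /t/ is a voiceless obstruent between vowels /e/ and /a/, so it voices to [d]. /f/ is a voiceless obstruent between vowels /a/ and /u/, so it voices to [v]. → [wizuzeededavuvar].
/wefuazlibofoto/: /f/ is a voiceless obstruent between vowels /e/ and /u/, so it voices to [v]. /f/ is a voiceless obstruent between vowels /o/ and /o/, so it voices to [v]. /t/ is a voiceless obstruent between vowels /o/ and /o/, so it voices to [d]. → [wevuazlibovodo].
/judipeufitape/: /p/ is a voiceless obstruent between vowels /i/ and /e/, so it voices to [b]. /f/ is a voiceless obstruent between vowels /u/ and /i/, so it voices to [v]. /t/ is a voiceless obstruent between vowels /i/ and /a/, so it voices to [d]. /p/ is a voiceless obstruent between vowels /a/ and /e/, so it voices to [b]. → [judibeuvidabe].
/zeroofamiujusatui/: /f/ is a voiceless obstruent between vowels /o/ and /a/, so it voices to [v]. /s/ is a voiceless obstruent between vowels /u/ and /a/, so it voices to [z]. /t/ is a voiceless obstruent between vowels /a/ and /u/, so it voices to [d]. → [zeroovamiujuzadui].

wizuzeededavuvar, wevuazlibovodo, judibeuvidabe, zeroovamiujuzadui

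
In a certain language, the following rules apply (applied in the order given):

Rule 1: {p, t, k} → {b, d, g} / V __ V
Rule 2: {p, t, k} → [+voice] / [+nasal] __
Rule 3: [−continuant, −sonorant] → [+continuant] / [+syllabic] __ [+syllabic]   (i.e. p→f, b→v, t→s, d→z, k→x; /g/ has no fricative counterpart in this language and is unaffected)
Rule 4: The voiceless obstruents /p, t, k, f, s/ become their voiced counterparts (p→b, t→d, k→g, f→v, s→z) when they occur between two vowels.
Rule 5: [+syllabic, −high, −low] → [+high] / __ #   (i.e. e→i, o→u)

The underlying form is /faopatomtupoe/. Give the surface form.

Rule 1 (intervocalic voicing): /p/ is a voiceless stop between vowels /o/ and /a/, so it voices to [b]. /t/ is a voiceless stop between vowels /a/ and /o/, so it voices to [d]. /p/ is a voiceless stop between vowels /u/ and /o/, so it voices to [b]. /faopatomtupoe/ → faobadomtuboe.
Rule 2 (post-nasal voicing): /t/ is a voiceless stop immediately after the nasal /m/, so it voices to [d]. /faobadomtuboe/ → faobadomduboe.
Rule 3 (intervocalic spirantization): /b/ is a stop between vowels /o/ and /a/, so it spirantizes to the fricative [v]. /d/ is a stop between vowels /a/ and /o/, so it spirantizes to the fricative [z]. /b/ is a stop between vowels /u/ and /o/, so it spirantizes to the fricative [v]. /faobadomduboe/ → faovazomduvoe.
Rule 4 (intervocalic voicing): no segment meets the environment; /faovazomduvoe/ is unchanged.
Rule 5 (final vowel raising): /e/ is a mid vowel in word-final position, so it raises to [i]. /faovazomduvoe/ → faovazomduvoi.

faovazomduvoi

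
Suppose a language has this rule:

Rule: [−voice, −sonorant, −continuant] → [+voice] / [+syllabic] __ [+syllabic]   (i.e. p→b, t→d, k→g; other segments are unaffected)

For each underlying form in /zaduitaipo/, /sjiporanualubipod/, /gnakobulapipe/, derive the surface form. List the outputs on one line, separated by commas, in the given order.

zaduidaibo, sjiboranualubibod, gnagobulabibe

/zaduitaipo/: /t/ is a voiceless stop between vowels /i/ and /a/, so it voices to [d]. /p/ is a voiceless stop between vowels /i/ and /o/, so it voices to [b]. → [zaduidaibo].
/sjiporanualubipod/: /p/ is a voiceless stop between vowels /i/ and /o/, so it voices to [b]. /p/ is a voiceless stop between vowels /i/ and /o/, so it voices to [b]. → [sjiboranualubibod].
/gnakobulapipe/: /k/ is a voiceless stop between vowels /a/ and /o/, so it voices to [g]. /p/ is a voiceless stop between vowels /a/ and /i/, so it voices to [b]. /p/ is a voiceless stop between vowels /i/ and /e/, so it voices to [b]. → [gnagobulabibe].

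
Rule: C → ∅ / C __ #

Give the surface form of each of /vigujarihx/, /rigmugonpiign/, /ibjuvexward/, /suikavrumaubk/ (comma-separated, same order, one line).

/vigujarihx/: /x/ is the second consonant of a word-final cluster /hx/, so it deletes. → [vigujarih].
/rigmugonpiign/: /n/ is the second consonant of a word-final cluster /gn/, so it deletes. → [rigmugonpiig].
/ibjuvexward/: /d/ is the second consonant of a word-final cluster /rd/, so it deletes. → [ibjuvexwar].
/suikavrumaubk/: /k/ is the second consonant of a word-final cluster /bk/, so it deletes. → [suikavrumaub].

vigujarih, rigmugonpiig, ibjuvexwar, suikavrumaub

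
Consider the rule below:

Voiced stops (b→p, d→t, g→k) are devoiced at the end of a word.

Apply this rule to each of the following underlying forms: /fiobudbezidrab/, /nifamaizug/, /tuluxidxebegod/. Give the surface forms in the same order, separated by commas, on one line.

fiobudbezidrap, nifamaizuk, tuluxidxebegot

/fiobudbezidrab/: /b/ is a voiced stop in word-final position, so it devoices to [p]. → [fiobudbezidrap].
/nifamaizug/: /g/ is a voiced stop in word-final position, so it devoices to [k]. → [nifamaizuk].
/tuluxidxebegod/: /d/ is a voiced stop in word-final position, so it devoices to [t]. → [tuluxidxebegot].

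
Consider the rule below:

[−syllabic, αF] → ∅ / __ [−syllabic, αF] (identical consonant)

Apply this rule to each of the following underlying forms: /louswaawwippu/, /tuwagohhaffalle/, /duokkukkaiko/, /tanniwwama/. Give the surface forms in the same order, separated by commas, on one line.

louswaawipu, tuwagohafale, duokukaiko, taniwama

/louswaawwippu/: /ww/ is a geminate; the first /w/ deletes. /pp/ is a geminate; the first /p/ deletes. → [louswaawipu].
/tuwagohhaffalle/: /hh/ is a geminate; the first /h/ deletes. /ff/ is a geminate; the first /f/ deletes. /ll/ is a geminate; the first /l/ deletes. → [tuwagohafale].
/duokkukkaiko/: /kk/ is a geminate; the first /k/ deletes. /kk/ is a geminate; the first /k/ deletes. → [duokukaiko].
/tanniwwama/: /nn/ is a geminate; the first /n/ deletes. /ww/ is a geminate; the first /w/ deletes. → [taniwama].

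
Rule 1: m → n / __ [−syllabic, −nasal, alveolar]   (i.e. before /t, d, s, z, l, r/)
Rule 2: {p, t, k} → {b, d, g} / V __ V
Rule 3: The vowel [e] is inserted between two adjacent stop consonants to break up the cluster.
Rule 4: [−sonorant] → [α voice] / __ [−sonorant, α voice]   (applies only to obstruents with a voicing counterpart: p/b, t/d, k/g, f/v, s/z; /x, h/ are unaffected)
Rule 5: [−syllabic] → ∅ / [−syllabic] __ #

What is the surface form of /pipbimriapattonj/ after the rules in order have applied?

Rule 1 (nasal place assimilation): /m/ precedes the alveolar consonant /r/, so it assimilates in place to [n]. /pipbimriapattonj/ → pipbinriapattonj.
Rule 2 (intervocalic voicing): /p/ is a voiceless stop between vowels /a/ and /a/, so it voices to [b]. /pipbinriapattonj/ → pipbinriabattonj.
Rule 3 (stop-cluster e-epenthesis): /p/ and /b/ form a stop–stop cluster, so [e] is inserted between them. /t/ and /t/ form a stop–stop cluster, so [e] is inserted between them. /pipbinriabattonj/ → pipebinriabatetonj.
Rule 4 (regressive voicing assimilation): no segment meets the environment; /pipebinriabatetonj/ is unchanged.
Rule 5 (final cluster simplification): /j/ is the second consonant of a word-final cluster /nj/, so it deletes. /pipebinriabatetonj/ → pipebinriabateton.

pipebinriabateton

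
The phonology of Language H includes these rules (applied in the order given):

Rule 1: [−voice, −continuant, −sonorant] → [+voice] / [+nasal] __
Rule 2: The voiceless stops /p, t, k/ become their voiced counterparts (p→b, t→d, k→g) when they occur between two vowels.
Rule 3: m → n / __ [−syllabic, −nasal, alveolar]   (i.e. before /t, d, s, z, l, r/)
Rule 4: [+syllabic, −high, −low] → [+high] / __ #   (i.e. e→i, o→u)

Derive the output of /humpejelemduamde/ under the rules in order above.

Rule 1 (post-nasal voicing): /p/ is a voiceless stop immediately after the nasal /m/, so it voices to [b]. /humpejelemduamde/ → humbejelemduamde.
Rule 2 (intervocalic voicing): no segment meets the environment; /humbejelemduamde/ is unchanged.
Rule 3 (nasal place assimilation): /m/ precedes the alveolar consonant /d/, so it assimilates in place to [n]. /m/ precedes the alveolar consonant /d/, so it assimilates in place to [n]. /humbejelemduamde/ → humbejelenduande.
Rule 4 (final vowel raising): /e/ is a mid vowel in word-final position, so it raises to [i]. /humbejelenduande/ → humbejelenduandi.

humbejelenduandi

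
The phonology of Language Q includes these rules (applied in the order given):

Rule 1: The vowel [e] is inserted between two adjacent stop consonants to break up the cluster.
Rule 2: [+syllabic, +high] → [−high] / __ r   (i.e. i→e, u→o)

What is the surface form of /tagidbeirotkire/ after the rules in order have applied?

tagidebeerotekere

Rule 1 (stop-cluster e-epenthesis): /d/ and /b/ form a stop–stop cluster, so [e] is inserted between them. /t/ and /k/ form a stop–stop cluster, so [e] is inserted between them. /tagidbeirotkire/ → tagidebeirotekire.
Rule 2 (pre-rhotic lowering): /i/ is a high vowel immediately before /r/, so it lowers to [e]. /i/ is a high vowel immediately before /r/, so it lowers to [e]. /tagidebeirotekire/ → tagidebeerotekere.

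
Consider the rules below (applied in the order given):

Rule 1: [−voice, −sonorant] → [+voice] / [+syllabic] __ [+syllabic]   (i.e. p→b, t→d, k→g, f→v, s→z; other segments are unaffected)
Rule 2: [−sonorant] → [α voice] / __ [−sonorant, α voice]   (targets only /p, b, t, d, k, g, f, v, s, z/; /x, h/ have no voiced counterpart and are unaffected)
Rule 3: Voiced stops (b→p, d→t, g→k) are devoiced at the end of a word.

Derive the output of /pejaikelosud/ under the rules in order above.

Rule 1 (intervocalic voicing): /k/ is a voiceless obstruent between vowels /i/ and /e/, so it voices to [g]. /s/ is a voiceless obstruent between vowels /o/ and /u/, so it voices to [z]. /pejaikelosud/ → pejaigelozud.
Rule 2 (regressive voicing assimilation): no segment meets the environment; /pejaigelozud/ is unchanged.
Rule 3 (final devoicing): /d/ is a voiced stop in word-final position, so it devoices to [t]. /pejaigelozud/ → pejaigelozut.

pejaigelozut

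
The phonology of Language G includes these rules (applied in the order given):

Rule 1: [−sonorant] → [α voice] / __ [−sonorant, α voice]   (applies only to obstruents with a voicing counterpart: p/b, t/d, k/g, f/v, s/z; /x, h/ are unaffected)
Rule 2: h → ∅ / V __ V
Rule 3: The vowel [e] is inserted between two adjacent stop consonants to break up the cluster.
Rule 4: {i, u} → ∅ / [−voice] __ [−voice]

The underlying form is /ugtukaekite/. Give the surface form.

Rule 1 (regressive voicing assimilation): /g/ precedes the voiceless obstruent /t/, so it devoices to [k] by assimilation. /ugtukaekite/ → uktukaekite.
Rule 2 (intervocalic h-deletion): no segment meets the environment; /uktukaekite/ is unchanged.
Rule 3 (stop-cluster e-epenthesis): /k/ and /t/ form a stop–stop cluster, so [e] is inserted between them. /uktukaekite/ → uketukaekite.
Rule 4 (high vowel syncope): /u/ is a high vowel flanked by voiceless consonants /t/ and /k/, so it deletes. /i/ is a high vowel flanked by voiceless consonants /k/ and /t/, so it deletes. /uketukaekite/ → uketkaekte.

uketkaekte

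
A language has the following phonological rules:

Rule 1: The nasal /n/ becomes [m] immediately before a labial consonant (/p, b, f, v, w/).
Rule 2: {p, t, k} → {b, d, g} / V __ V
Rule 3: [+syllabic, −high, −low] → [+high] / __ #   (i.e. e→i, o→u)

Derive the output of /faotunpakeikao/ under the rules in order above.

Rule 1 (nasal place assimilation): /n/ precedes the labial consonant /p/, so it assimilates in place to [m]. /faotunpakeikao/ → faotumpakeikao.
Rule 2 (intervocalic voicing): /t/ is a voiceless stop between vowels /o/ and /u/, so it voices to [d]. /k/ is a voiceless stop between vowels /a/ and /e/, so it voices to [g]. /k/ is a voiceless stop between vowels /i/ and /a/, so it voices to [g]. /faotumpakeikao/ → faodumpageigao.
Rule 3 (final vowel raising): /o/ is a mid vowel in word-final position, so it raises to [u]. /faodumpageigao/ → faodumpageigau.

faodumpageigau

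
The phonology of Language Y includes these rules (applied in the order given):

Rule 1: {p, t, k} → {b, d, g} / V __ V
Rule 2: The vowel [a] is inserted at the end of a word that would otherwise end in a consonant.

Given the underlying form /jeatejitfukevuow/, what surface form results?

Rule 1 (intervocalic voicing): /t/ is a voiceless stop between vowels /a/ and /e/, so it voices to [d]. /k/ is a voiceless stop between vowels /u/ and /e/, so it voices to [g]. /jeatejitfukevuow/ → jeadejitfugevuow.
Rule 2 (final a-epenthesis): the form ends in the consonant /w/, so [a] is inserted word-finally. /jeadejitfugevuow/ → jeadejitfugevuowa.

jeadejitfugevuowa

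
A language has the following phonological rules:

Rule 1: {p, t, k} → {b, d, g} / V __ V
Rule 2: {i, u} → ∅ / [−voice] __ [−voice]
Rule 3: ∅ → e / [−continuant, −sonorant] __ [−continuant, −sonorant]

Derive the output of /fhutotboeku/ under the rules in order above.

Rule 1 (intervocalic voicing): /t/ is a voiceless stop between vowels /u/ and /o/, so it voices to [d]. /k/ is a voiceless stop between vowels /e/ and /u/, so it voices to [g]. /fhutotboeku/ → fhudotboegu.
Rule 2 (high vowel syncope): no segment meets the environment; /fhudotboegu/ is unchanged.
Rule 3 (stop-cluster e-epenthesis): /t/ and /b/ form a stop–stop cluster, so [e] is inserted between them. /fhudotboegu/ → fhudoteboegu.

fhudoteboegu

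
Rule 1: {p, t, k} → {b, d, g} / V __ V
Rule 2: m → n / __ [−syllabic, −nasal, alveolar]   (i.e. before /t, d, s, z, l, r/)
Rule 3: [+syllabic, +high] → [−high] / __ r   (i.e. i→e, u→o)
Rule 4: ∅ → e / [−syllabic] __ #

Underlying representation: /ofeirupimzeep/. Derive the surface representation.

Rule 1 (intervocalic voicing): /p/ is a voiceless stop between vowels /u/ and /i/, so it voices to [b]. /ofeirupimzeep/ → ofeirubimzeep.
Rule 2 (nasal place assimilation): /m/ precedes the alveolar consonant /z/, so it assimilates in place to [n]. /ofeirubimzeep/ → ofeirubinzeep.
Rule 3 (pre-rhotic lowering): /i/ is a high vowel immediately before /r/, so it lowers to [e]. /ofeirubinzeep/ → ofeerubinzeep.
Rule 4 (final e-epenthesis): the form ends in the consonant /p/, so [e] is inserted word-finally. /ofeerubinzeep/ → ofeerubinzeepe.

ofeerubinzeepe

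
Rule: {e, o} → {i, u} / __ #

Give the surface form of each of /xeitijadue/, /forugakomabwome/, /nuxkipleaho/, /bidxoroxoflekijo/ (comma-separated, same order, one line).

/xeitijadue/: /e/ is a mid vowel in word-final position, so it raises to [i]. → [xeitijadui].
/forugakomabwome/: /e/ is a mid vowel in word-final position, so it raises to [i]. → [forugakomabwomi].
/nuxkipleaho/: /o/ is a mid vowel in word-final position, so it raises to [u]. → [nuxkipleahu].
/bidxoroxoflekijo/: /o/ is a mid vowel in word-final position, so it raises to [u]. → [bidxoroxoflekiju].

xeitijadui, forugakomabwomi, nuxkipleahu, bidxoroxoflekiju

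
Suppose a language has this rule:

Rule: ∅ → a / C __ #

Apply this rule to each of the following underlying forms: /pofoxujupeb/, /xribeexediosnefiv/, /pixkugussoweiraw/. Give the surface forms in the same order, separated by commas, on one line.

pofoxujupeba, xribeexediosnefiva, pixkugussoweirawa

/pofoxujupeb/: the form ends in the consonant /b/, so [a] is inserted word-finally. → [pofoxujupeba].
/xribeexediosnefiv/: the form ends in the consonant /v/, so [a] is inserted word-finally. → [xribeexediosnefiva].
/pixkugussoweiraw/: the form ends in the consonant /w/, so [a] is inserted word-finally. → [pixkugussoweirawa].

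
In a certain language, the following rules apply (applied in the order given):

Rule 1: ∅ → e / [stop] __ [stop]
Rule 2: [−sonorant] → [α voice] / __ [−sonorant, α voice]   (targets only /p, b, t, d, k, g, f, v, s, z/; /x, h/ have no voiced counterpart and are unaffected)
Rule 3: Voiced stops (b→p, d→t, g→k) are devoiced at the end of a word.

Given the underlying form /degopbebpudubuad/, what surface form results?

Rule 1 (stop-cluster e-epenthesis): /p/ and /b/ form a stop–stop cluster, so [e] is inserted between them. /b/ and /p/ form a stop–stop cluster, so [e] is inserted between them. /degopbebpudubuad/ → degopebebepudubuad.
Rule 2 (regressive voicing assimilation): no segment meets the environment; /degopebebepudubuad/ is unchanged.
Rule 3 (final devoicing): /d/ is a voiced stop in word-final position, so it devoices to [t]. /degopebebepudubuad/ → degopebebepudubuat.

degopebebepudubuat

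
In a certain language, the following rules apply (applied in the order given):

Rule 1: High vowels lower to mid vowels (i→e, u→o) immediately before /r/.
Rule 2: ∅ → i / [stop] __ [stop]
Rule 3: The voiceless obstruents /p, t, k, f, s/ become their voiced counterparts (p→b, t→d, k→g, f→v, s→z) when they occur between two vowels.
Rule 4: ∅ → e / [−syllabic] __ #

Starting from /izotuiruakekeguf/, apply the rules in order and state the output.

izodueruagegegufe

Rule 1 (pre-rhotic lowering): /i/ is a high vowel immediately before /r/, so it lowers to [e]. /izotuiruakekeguf/ → izotueruakekeguf.
Rule 2 (stop-cluster i-epenthesis): no segment meets the environment; /izotueruakekeguf/ is unchanged.
Rule 3 (intervocalic voicing): /t/ is a voiceless obstruent between vowels /o/ and /u/, so it voices to [d]. /k/ is a voiceless obstruent between vowels /a/ and /e/, so it voices to [g]. /k/ is a voiceless obstruent between vowels /e/ and /e/, so it voices to [g]. /izotueruakekeguf/ → izodueruagegeguf.
Rule 4 (final e-epenthesis): the form ends in the consonant /f/, so [e] is inserted word-finally. /izodueruagegeguf/ → izodueruagegegufe.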